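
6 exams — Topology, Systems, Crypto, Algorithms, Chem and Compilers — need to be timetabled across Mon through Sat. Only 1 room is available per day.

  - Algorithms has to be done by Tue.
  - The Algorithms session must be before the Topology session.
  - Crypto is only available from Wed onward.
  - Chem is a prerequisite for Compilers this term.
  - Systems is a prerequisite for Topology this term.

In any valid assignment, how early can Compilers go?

Precedence pushes Compilers to at least Tue.
Compilers at Wed is achievable: Compilers=Wed; Algorithms=Mon; Systems=Fri; Chem=Tue; Topology=Sat; Crypto=Thu.
Nothing earlier works — the capacity limit rule out every day before Wed.

Wed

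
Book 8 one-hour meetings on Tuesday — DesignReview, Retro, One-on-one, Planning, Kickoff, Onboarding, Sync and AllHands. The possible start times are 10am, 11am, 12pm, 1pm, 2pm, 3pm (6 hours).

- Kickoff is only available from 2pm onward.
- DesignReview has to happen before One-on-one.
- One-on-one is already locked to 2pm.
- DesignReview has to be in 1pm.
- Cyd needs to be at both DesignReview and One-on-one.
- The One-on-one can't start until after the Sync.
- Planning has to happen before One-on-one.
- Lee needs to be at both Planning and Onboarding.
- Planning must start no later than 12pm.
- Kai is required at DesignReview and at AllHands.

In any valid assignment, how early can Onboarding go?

10am

Onboarding at 10am is achievable: Retro -> 10am; Sync -> 10am; AllHands -> 10am; DesignReview -> 1pm; Kickoff -> 2pm; Planning -> 11am; Onboarding -> 10am; One-on-one -> 2pm.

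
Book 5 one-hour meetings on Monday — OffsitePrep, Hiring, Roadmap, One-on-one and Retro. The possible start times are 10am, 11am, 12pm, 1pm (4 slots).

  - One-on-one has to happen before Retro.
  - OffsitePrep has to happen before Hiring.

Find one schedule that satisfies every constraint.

Hiring in 11am; OffsitePrep in 10am; Retro in 11am; Roadmap in 10am; One-on-one in 10am

Checking: OffsitePrep(10am) before Hiring(11am); One-on-one(10am) before Retro(11am).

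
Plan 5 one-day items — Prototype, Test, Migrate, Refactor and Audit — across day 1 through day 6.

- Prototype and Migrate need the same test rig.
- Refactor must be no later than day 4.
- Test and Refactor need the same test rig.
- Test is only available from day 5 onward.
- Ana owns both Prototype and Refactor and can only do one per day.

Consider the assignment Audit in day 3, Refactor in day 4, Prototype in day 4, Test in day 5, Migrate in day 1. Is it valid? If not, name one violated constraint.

No — it violates: Ana owns both Prototype and Refactor and can only do one per day

Ana owns both Prototype and Refactor and can only do one per day — violated.
Test and Refactor need the same test rig — holds.
Refactor must be no later than day 4 — holds.
Prototype and Migrate need the same test rig — holds.
Test is only available from day 5 onward — holds.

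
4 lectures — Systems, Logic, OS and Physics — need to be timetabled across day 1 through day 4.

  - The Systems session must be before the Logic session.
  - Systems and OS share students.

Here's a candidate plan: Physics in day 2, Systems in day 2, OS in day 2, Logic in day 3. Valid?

No. Systems and OS share students is not satisfied.

The Systems session must be before the Logic session — holds.
Systems and OS share students — violated.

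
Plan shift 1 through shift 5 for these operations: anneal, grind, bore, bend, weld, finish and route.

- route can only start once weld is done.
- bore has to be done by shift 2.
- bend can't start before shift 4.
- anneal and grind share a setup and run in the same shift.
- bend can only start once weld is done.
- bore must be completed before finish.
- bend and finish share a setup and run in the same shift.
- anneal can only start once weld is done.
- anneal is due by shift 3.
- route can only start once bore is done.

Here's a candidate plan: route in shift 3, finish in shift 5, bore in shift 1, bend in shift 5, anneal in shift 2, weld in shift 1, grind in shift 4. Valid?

bend and finish share a setup and run in the same shift — holds.
anneal is due by shift 3 — holds.
anneal and grind share a setup and run in the same shift — violated.
bore has to be done by shift 2 — holds.
route can only start once bore is done — holds.
route can only start once weld is done — holds.
bend can't start before shift 4 — holds.
bore must be completed before finish — holds.
anneal can only start once weld is done — holds.
bend can only start once weld is done — holds.

No. anneal and grind share a setup and run in the same shift is not satisfied.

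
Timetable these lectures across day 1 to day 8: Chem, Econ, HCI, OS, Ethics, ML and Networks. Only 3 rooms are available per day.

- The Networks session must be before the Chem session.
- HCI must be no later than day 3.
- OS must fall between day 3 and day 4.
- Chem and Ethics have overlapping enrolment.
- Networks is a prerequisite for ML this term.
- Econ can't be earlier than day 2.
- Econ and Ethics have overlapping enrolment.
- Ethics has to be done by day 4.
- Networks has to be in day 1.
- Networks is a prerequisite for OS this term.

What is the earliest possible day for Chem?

day 2

Precedence pushes Chem to at least day 2.
Chem at day 2 is achievable: Econ -> day 2, HCI -> day 1, Networks -> day 1, Chem -> day 2, ML -> day 2, Ethics -> day 1, OS -> day 3.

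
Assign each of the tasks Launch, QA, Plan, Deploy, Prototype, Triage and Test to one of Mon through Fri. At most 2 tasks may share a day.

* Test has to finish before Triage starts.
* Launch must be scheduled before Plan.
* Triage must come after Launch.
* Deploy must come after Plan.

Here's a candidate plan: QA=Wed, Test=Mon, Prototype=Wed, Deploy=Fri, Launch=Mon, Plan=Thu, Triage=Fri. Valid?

Yes, all constraints hold

At most 2 tasks may share a day — holds.
Deploy must come after Plan — holds.
Launch must be scheduled before Plan — holds.
Test has to finish before Triage starts — holds.
Triage must come after Launch — holds.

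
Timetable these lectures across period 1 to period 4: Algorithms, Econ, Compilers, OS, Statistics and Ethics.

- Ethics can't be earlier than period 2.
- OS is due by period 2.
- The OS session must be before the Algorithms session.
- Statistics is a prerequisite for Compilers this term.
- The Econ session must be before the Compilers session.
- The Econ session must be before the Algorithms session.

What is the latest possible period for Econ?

Downstream work caps Econ at period 3.
Econ at period 3 is achievable: Econ in period 3, Ethics in period 2, Compilers in period 4, Statistics in period 1, Algorithms in period 4, OS in period 1.

period 3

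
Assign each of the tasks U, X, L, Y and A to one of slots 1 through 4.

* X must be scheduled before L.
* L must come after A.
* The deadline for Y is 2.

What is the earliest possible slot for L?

2

Precedence pushes L to at least 2.
L at 2 is achievable: Y in 1, L in 2, U in 1, A in 1, X in 1.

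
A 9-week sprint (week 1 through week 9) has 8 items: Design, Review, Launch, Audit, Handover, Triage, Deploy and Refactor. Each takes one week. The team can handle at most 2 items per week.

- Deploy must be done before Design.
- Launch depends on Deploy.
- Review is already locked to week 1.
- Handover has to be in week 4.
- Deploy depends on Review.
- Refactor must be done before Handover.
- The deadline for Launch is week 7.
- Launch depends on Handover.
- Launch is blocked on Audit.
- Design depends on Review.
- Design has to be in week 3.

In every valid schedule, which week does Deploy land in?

Review is fixed at week 1 and must come before Deploy, so Deploy is at least week 2.
Design is fixed at week 3 and must come after Deploy, so Deploy is at most week 2.
So Deploy must be week 2.

week 2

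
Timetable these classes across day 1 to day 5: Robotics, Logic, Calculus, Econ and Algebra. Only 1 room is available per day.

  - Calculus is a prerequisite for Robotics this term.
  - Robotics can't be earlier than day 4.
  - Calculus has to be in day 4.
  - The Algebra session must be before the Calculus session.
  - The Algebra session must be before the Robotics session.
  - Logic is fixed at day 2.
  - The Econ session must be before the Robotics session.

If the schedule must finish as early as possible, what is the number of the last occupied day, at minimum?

5

The precedence chain requires at least 3 distinct days.
With at most 1 per day and 5 classes, at least 5 days are needed.
Propagating the time windows through the other constraints, Robotics can't land before day 5, so the schedule must run through at least day 5.
5 works (last occupied day: day 5): for example Algebra in day 1, Robotics in day 5, Logic in day 2, Econ in day 3, Calculus in day 4.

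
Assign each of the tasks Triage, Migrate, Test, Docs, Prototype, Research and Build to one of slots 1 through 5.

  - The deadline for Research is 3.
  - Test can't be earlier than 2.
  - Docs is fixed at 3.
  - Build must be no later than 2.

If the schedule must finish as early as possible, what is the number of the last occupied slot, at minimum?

3

Docs can't be placed before 3, so the schedule must run through at least slot 3.
3 works (last occupied slot: 3): for example Research in 1, Test in 2, Prototype in 1, Docs in 3, Migrate in 1, Build in 1, Triage in 1.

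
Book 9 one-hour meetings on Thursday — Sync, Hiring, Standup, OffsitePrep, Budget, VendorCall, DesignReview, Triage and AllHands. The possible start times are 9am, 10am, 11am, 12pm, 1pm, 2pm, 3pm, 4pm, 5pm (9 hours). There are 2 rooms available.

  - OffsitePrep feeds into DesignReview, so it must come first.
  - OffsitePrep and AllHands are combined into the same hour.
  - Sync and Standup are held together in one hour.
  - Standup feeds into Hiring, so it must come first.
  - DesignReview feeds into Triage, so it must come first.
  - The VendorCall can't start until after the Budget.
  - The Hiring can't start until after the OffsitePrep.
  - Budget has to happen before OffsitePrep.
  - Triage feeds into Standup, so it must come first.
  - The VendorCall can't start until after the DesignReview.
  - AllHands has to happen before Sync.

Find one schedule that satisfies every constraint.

DesignReview in 11am; VendorCall in 12pm; OffsitePrep in 10am; AllHands in 10am; Triage in 12pm; Budget in 9am; Hiring in 2pm; Sync in 1pm; Standup in 1pm

Checking: DesignReview(11am) before Triage(12pm); Standup(1pm) before Hiring(2pm); AllHands(10am) before Sync(1pm); Triage(12pm) before Standup(1pm); OffsitePrep(10am) before DesignReview(11am); DesignReview(11am) before VendorCall(12pm); Budget(9am) before OffsitePrep(10am); OffsitePrep(10am) before Hiring(2pm); Budget(9am) before VendorCall(12pm); OffsitePrep = AllHands = 10am; Sync = Standup = 1pm; max 2 per hour (cap 2).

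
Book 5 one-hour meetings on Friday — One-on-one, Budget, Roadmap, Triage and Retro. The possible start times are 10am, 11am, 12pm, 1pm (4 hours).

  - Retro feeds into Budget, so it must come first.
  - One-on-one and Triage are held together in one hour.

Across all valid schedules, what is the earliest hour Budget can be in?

11am

Precedence pushes Budget to at least 11am.
Budget at 11am is achievable: Triage in 10am, Retro in 10am, One-on-one in 10am, Budget in 11am, Roadmap in 10am.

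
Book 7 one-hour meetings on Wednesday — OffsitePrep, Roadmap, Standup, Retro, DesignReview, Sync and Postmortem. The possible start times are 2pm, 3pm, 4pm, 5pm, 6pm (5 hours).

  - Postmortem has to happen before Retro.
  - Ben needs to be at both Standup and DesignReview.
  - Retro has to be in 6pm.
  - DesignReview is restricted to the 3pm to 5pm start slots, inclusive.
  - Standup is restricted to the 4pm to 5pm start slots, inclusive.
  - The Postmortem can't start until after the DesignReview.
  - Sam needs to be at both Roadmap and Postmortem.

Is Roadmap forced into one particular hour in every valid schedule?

Roadmap can be 2pm (e.g. Roadmap in 2pm; Retro in 6pm; DesignReview in 3pm; Postmortem in 4pm; OffsitePrep in 2pm; Standup in 4pm; Sync in 2pm) or 3pm (e.g. DesignReview in 3pm; Roadmap in 3pm; Sync in 2pm; Retro in 6pm; Postmortem in 4pm; OffsitePrep in 2pm; Standup in 4pm).

No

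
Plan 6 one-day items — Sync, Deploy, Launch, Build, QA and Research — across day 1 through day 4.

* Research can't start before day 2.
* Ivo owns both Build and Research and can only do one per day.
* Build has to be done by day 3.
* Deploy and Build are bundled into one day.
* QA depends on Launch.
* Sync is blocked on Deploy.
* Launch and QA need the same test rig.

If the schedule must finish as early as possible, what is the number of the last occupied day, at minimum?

day 2

The precedence chain requires at least 2 distinct days.
2 works (last occupied day: day 2): for example Launch -> day 1; Build -> day 1; QA -> day 2; Sync -> day 2; Deploy -> day 1; Research -> day 2.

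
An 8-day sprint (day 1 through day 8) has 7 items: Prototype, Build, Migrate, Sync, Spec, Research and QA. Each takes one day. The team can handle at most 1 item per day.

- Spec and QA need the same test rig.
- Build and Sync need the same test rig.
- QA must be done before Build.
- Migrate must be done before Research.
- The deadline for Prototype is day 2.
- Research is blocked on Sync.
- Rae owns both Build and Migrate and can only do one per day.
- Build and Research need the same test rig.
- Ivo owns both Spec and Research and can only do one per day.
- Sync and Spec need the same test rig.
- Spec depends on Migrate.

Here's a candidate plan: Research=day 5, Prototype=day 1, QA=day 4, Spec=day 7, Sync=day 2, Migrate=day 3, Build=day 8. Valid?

QA must be done before Build — holds.
The team can handle at most 1 item per day — holds.
Ivo owns both Spec and Research and can only do one per day — holds.
Sync and Spec need the same test rig — holds.
Build and Research need the same test rig — holds.
Spec and QA need the same test rig — holds.
Rae owns both Build and Migrate and can only do one per day — holds.
Research is blocked on Sync — holds.
Spec depends on Migrate — holds.
The deadline for Prototype is day 2 — holds.
Migrate must be done before Research — holds.
Build and Sync need the same test rig — holds.

Yes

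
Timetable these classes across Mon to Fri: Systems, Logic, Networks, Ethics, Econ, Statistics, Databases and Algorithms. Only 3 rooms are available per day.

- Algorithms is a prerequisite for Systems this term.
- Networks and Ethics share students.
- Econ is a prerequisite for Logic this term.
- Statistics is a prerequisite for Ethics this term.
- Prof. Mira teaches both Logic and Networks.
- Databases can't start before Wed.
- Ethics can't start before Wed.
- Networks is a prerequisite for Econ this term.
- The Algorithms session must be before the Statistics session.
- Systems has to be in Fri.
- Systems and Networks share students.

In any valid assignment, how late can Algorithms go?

Wed

Downstream work caps Algorithms at Wed.
Algorithms at Wed is achievable: Networks -> Mon, Algorithms -> Wed, Databases -> Wed, Econ -> Tue, Systems -> Fri, Logic -> Wed, Ethics -> Fri, Statistics -> Thu.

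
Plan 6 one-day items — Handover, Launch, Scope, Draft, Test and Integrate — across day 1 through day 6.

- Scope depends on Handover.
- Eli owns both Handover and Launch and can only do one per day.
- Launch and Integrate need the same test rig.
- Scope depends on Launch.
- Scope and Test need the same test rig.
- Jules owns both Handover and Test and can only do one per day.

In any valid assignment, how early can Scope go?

Precedence pushes Scope to at least day 2.
Scope at day 3 is achievable: Draft in day 1; Scope in day 3; Handover in day 1; Launch in day 2; Integrate in day 1; Test in day 2.
Nothing earlier works — the conflict constraints rule out every day before day 3.

day 3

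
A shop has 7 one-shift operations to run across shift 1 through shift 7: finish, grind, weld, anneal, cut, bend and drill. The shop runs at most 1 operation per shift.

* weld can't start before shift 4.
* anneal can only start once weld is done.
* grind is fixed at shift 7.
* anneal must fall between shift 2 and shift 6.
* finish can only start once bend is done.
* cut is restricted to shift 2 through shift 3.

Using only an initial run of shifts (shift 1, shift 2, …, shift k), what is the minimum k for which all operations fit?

7

The precedence chain requires at least 2 distinct shifts.
With at most 1 per shift and 7 operations, at least 7 shifts are needed.
grind can't be placed before shift 7, so the schedule must run through at least shift 7.
7 works (last occupied shift: shift 7): for example grind -> shift 7, cut -> shift 2, finish -> shift 3, weld -> shift 4, bend -> shift 1, drill -> shift 6, anneal -> shift 5.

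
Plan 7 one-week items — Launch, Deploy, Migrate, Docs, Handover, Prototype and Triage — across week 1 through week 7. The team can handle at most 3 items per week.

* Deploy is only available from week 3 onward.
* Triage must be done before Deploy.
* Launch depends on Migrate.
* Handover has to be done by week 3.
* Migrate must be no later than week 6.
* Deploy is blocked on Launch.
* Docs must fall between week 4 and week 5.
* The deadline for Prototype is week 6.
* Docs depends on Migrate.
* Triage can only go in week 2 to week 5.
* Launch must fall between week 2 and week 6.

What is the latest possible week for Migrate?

Migrate's own window allows nothing later than week 6; downstream work caps Migrate at week 4.
Migrate at week 4 is achievable: Launch in week 5; Deploy in week 6; Migrate in week 4; Prototype in week 1; Handover in week 1; Docs in week 5; Triage in week 2.

week 4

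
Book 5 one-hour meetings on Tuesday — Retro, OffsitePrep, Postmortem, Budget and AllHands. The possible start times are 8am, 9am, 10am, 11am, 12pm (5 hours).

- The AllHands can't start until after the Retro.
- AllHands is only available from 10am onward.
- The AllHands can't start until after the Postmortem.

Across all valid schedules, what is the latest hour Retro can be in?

Downstream work caps Retro at 11am.
Retro at 11am is achievable: Retro=11am, AllHands=12pm, Budget=8am, OffsitePrep=8am, Postmortem=8am.

11am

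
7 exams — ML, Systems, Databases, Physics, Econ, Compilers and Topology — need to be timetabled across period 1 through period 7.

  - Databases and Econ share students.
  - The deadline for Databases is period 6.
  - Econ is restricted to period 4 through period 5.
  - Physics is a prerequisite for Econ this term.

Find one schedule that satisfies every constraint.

Systems in period 1; Econ in period 4; Compilers in period 1; Physics in period 1; ML in period 1; Databases in period 1; Topology in period 1

Checking: Physics(period 1) before Econ(period 4); Databases(period 1) != Econ(period 4); Databases=period 1 in [period 1,period 6]; Econ=period 4 in [period 4,period 5].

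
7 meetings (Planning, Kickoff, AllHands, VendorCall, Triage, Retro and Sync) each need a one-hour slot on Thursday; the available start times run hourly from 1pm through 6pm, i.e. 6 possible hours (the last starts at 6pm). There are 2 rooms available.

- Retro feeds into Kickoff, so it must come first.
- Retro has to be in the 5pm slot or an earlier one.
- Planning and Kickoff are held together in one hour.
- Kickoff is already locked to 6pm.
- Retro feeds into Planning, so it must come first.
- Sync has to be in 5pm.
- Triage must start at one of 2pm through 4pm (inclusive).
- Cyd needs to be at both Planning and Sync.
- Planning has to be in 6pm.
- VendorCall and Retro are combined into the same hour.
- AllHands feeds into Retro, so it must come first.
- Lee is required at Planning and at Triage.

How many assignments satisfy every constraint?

12

Splitting on AllHands: it can be 1pm (6), 2pm (4), 3pm (2). Listing each branch's schedules as (Planning, Kickoff, VendorCall, Triage, Retro, Sync):
AllHands=1pm: (6pm,6pm,2pm,3pm,2pm,5pm) (6pm,6pm,2pm,4pm,2pm,5pm) (6pm,6pm,3pm,2pm,3pm,5pm) (6pm,6pm,3pm,4pm,3pm,5pm) (6pm,6pm,4pm,2pm,4pm,5pm) (6pm,6pm,4pm,3pm,4pm,5pm) — 6.
AllHands=2pm: (6pm,6pm,3pm,2pm,3pm,5pm) (6pm,6pm,3pm,4pm,3pm,5pm) (6pm,6pm,4pm,2pm,4pm,5pm) (6pm,6pm,4pm,3pm,4pm,5pm) — 4.
AllHands=3pm: (6pm,6pm,4pm,2pm,4pm,5pm) (6pm,6pm,4pm,3pm,4pm,5pm) — 2.
Summing: 6 + 4 + 2 = 12.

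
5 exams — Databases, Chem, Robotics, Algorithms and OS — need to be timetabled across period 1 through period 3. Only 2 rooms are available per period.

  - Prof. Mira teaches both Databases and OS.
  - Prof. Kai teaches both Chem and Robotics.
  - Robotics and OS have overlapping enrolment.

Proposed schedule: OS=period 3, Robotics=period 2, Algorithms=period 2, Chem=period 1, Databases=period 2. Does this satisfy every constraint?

Prof. Mira teaches both Databases and OS — holds.
Only 2 rooms are available per period — violated.
Prof. Kai teaches both Chem and Robotics — holds.
Robotics and OS have overlapping enrolment — holds.

No — it violates: Only 2 rooms are available per period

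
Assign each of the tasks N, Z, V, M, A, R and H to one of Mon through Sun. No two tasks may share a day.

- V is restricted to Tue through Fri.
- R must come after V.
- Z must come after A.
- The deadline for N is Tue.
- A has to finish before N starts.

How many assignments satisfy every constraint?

54

Splitting on Z: it can be Wed (10), Thu (10), Fri (10), Sat (12), Sun (12). Listing each branch's schedules as (N, V, M, A, R, H):
Z=Wed: (Tue,Thu,Fri,Mon,Sat,Sun) (Tue,Thu,Fri,Mon,Sun,Sat) (Tue,Thu,Sat,Mon,Fri,Sun) (Tue,Thu,Sat,Mon,Sun,Fri) (Tue,Thu,Sun,Mon,Fri,Sat) (Tue,Thu,Sun,Mon,Sat,Fri) (Tue,Fri,Thu,Mon,Sat,Sun) (Tue,Fri,Thu,Mon,Sun,Sat) (Tue,Fri,Sat,Mon,Sun,Thu) (Tue,Fri,Sun,Mon,Sat,Thu) — 10.
Z=Thu: (Tue,Wed,Fri,Mon,Sat,Sun) (Tue,Wed,Fri,Mon,Sun,Sat) (Tue,Wed,Sat,Mon,Fri,Sun) (Tue,Wed,Sat,Mon,Sun,Fri) (Tue,Wed,Sun,Mon,Fri,Sat) (Tue,Wed,Sun,Mon,Sat,Fri) (Tue,Fri,Wed,Mon,Sat,Sun) (Tue,Fri,Wed,Mon,Sun,Sat) (Tue,Fri,Sat,Mon,Sun,Wed) (Tue,Fri,Sun,Mon,Sat,Wed) — 10.
Z=Fri: (Tue,Wed,Thu,Mon,Sat,Sun) (Tue,Wed,Thu,Mon,Sun,Sat) (Tue,Wed,Sat,Mon,Thu,Sun) (Tue,Wed,Sat,Mon,Sun,Thu) (Tue,Wed,Sun,Mon,Thu,Sat) (Tue,Wed,Sun,Mon,Sat,Thu) (Tue,Thu,Wed,Mon,Sat,Sun) (Tue,Thu,Wed,Mon,Sun,Sat) (Tue,Thu,Sat,Mon,Sun,Wed) (Tue,Thu,Sun,Mon,Sat,Wed) — 10.
Z=Sat: (Tue,Wed,Thu,Mon,Fri,Sun) (Tue,Wed,Thu,Mon,Sun,Fri) (Tue,Wed,Fri,Mon,Thu,Sun) (Tue,Wed,Fri,Mon,Sun,Thu) (Tue,Wed,Sun,Mon,Thu,Fri) (Tue,Wed,Sun,Mon,Fri,Thu) (Tue,Thu,Wed,Mon,Fri,Sun) (Tue,Thu,Wed,Mon,Sun,Fri) (Tue,Thu,Fri,Mon,Sun,Wed) (Tue,Thu,Sun,Mon,Fri,Wed) (Tue,Fri,Wed,Mon,Sun,Thu) (Tue,Fri,Thu,Mon,Sun,Wed) — 12.
Z=Sun: (Tue,Wed,Thu,Mon,Fri,Sat) (Tue,Wed,Thu,Mon,Sat,Fri) (Tue,Wed,Fri,Mon,Thu,Sat) (Tue,Wed,Fri,Mon,Sat,Thu) (Tue,Wed,Sat,Mon,Thu,Fri) (Tue,Wed,Sat,Mon,Fri,Thu) (Tue,Thu,Wed,Mon,Fri,Sat) (Tue,Thu,Wed,Mon,Sat,Fri) (Tue,Thu,Fri,Mon,Sat,Wed) (Tue,Thu,Sat,Mon,Fri,Wed) (Tue,Fri,Wed,Mon,Sat,Thu) (Tue,Fri,Thu,Mon,Sat,Wed) — 12.
Summing: 10 + 10 + 10 + 12 + 12 = 54.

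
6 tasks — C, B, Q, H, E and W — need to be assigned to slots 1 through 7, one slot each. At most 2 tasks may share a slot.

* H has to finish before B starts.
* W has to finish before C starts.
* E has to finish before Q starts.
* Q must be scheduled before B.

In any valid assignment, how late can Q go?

6

Precedence pushes Q to at least 2; downstream work caps Q at 6.
Q at 6 is achievable: E in 2, H in 1, Q in 6, W in 1, C in 2, B in 7.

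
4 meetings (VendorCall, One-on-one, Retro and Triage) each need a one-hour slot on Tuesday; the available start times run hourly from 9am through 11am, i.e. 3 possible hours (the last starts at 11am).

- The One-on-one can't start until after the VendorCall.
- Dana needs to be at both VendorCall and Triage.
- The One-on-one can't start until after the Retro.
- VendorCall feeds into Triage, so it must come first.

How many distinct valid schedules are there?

8

Splitting on VendorCall: it can be 9am (6), 10am (2). Listing each branch's schedules as (One-on-one, Retro, Triage):
VendorCall=9am: (10am,9am,10am) (10am,9am,11am) (11am,9am,10am) (11am,9am,11am) (11am,10am,10am) (11am,10am,11am) — 6.
VendorCall=10am: (11am,9am,11am) (11am,10am,11am) — 2.
Summing: 6 + 2 = 8.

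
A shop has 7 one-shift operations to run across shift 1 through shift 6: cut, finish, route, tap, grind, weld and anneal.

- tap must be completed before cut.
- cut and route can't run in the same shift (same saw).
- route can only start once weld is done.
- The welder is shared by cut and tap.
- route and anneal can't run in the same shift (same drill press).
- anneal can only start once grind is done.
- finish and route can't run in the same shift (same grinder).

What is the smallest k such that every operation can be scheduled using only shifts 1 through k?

The precedence chain requires at least 2 distinct shifts.
Could 2 shifts be enough, i.e. nothing placed later than shift 2? No: route must come after weld (at shift 1 or later) → {shift 2}; anneal must come after grind (at shift 1 or later) → {shift 2}; anneal can't share with route (shift 2) → nothing is left.
So 2 shifts is not enough.
3 works (last occupied shift: shift 3): for example grind in shift 1, weld in shift 1, finish in shift 1, anneal in shift 2, cut in shift 2, tap in shift 1, route in shift 3.

3 shifts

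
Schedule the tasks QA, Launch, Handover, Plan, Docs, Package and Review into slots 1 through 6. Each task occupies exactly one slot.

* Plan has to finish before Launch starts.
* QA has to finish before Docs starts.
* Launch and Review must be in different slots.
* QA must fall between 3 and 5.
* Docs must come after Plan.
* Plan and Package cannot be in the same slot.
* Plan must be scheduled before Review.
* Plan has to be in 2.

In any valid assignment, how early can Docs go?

Precedence pushes Docs to at least 4.
Docs at 4 is achievable: Package in 1, Launch in 3, Review in 4, Plan in 2, Handover in 1, Docs in 4, QA in 3.

4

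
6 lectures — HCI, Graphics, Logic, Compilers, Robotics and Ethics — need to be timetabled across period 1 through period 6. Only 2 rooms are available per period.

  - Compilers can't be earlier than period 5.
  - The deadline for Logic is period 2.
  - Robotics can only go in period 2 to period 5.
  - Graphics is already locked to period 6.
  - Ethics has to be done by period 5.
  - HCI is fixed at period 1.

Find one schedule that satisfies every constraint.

Robotics in period 2, HCI in period 1, Ethics in period 2, Graphics in period 6, Logic in period 1, Compilers in period 5

Checking: Logic=period 1 in [period 1,period 2]; HCI=period 1 in [period 1,period 1]; Graphics=period 6 in [period 6,period 6]; Compilers=period 5 in [period 5,period 6]; Ethics=period 2 in [period 1,period 5]; Robotics=period 2 in [period 2,period 5]; max 2 per period (cap 2).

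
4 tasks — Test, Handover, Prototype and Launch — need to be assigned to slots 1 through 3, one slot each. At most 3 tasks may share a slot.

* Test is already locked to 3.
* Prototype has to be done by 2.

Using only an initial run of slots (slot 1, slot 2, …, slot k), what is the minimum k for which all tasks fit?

3

With at most 3 per slot and 4 tasks, at least 2 slots are needed.
Test can't be placed before 3, so the schedule must run through at least slot 3.
3 works (last occupied slot: 3): for example Test -> 3; Launch -> 1; Prototype -> 1; Handover -> 1.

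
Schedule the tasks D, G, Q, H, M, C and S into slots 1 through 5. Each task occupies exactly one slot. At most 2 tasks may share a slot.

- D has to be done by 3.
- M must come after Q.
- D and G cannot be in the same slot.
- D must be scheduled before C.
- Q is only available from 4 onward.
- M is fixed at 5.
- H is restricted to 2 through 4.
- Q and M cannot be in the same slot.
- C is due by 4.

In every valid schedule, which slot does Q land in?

Q's window is 4–5.
M is fixed at 5, and Q can't share a slot with M.
So Q must be 4.

4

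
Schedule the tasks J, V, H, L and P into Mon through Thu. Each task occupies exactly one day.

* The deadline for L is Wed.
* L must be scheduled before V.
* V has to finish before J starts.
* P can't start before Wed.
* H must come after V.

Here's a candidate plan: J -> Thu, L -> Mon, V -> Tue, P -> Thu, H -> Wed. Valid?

P can't start before Wed — holds.
L must be scheduled before V — holds.
The deadline for L is Wed — holds.
H must come after V — holds.
V has to finish before J starts — holds.

Yes, all constraints hold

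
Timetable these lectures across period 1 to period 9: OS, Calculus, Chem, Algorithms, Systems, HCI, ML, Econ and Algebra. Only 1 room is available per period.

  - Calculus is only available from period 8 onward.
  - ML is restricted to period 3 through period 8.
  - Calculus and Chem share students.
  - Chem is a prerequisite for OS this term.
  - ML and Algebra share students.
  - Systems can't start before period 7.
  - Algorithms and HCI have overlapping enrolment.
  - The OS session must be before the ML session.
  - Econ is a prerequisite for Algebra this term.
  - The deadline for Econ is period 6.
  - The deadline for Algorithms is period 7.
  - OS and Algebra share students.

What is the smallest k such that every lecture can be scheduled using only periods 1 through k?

The precedence chain requires at least 3 distinct periods.
With at most 1 per period and 9 lectures, at least 9 periods are needed.
Calculus can't be placed before period 8, so the schedule must run through at least period 8.
9 works (last occupied period: period 9): for example Algebra=period 6, OS=period 2, Econ=period 4, Algorithms=period 5, Chem=period 1, Calculus=period 8, HCI=period 9, ML=period 3, Systems=period 7.

9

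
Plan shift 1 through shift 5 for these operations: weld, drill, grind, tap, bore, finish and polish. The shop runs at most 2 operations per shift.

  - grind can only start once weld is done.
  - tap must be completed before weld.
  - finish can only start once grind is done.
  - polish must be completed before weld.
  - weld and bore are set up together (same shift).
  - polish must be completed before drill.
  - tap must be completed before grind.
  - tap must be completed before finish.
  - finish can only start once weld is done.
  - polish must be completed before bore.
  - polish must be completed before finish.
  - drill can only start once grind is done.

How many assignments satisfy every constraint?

9

Splitting on weld: it can be shift 2 (5), shift 3 (4). Listing each branch's schedules as (drill, grind, tap, bore, finish, polish) by shift number:
weld=shift 2: (4,3,1,2,4,1) (4,3,1,2,5,1) (5,3,1,2,4,1) (5,3,1,2,5,1) (5,4,1,2,5,1) — 5.
weld=shift 3: (5,4,1,3,5,1) (5,4,1,3,5,2) (5,4,2,3,5,1) (5,4,2,3,5,2) — 4.
Summing: 5 + 4 = 9.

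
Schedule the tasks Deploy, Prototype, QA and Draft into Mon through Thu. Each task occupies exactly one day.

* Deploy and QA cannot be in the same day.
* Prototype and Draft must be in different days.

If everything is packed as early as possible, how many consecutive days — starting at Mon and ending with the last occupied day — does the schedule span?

Could 1 day be enough, i.e. nothing placed later than Mon? No: QA can't share with Deploy (Mon) → nothing is left.
So 1 day is not enough.
2 works (last occupied day: Tue): for example Draft in Tue; Prototype in Mon; QA in Tue; Deploy in Mon.

2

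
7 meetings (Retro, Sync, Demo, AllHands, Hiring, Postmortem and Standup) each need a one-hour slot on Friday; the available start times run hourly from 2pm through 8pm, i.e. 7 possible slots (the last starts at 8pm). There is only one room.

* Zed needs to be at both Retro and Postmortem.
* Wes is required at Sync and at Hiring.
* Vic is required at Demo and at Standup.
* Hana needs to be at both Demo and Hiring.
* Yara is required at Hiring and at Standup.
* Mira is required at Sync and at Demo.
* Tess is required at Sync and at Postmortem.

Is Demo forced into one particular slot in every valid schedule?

Demo can be 2pm (e.g. Postmortem -> 7pm; AllHands -> 5pm; Demo -> 2pm; Retro -> 3pm; Hiring -> 6pm; Sync -> 4pm; Standup -> 8pm) or 3pm (e.g. Postmortem=7pm; Sync=4pm; Demo=3pm; Retro=2pm; AllHands=5pm; Hiring=6pm; Standup=8pm).

No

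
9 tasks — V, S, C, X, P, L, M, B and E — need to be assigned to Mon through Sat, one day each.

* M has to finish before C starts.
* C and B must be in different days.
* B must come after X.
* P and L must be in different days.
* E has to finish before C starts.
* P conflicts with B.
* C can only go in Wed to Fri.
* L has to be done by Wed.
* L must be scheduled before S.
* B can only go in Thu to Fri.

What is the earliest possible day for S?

Tue

Precedence pushes S to at least Tue.
S at Tue is achievable: E=Mon; S=Tue; V=Mon; P=Tue; M=Mon; L=Mon; C=Wed; X=Mon; B=Thu.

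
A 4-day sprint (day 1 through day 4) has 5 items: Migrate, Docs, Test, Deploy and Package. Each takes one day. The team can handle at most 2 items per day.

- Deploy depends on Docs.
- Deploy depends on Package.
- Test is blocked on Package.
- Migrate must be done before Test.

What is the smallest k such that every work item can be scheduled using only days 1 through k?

3

The precedence chain requires at least 2 distinct days.
With at most 2 per day and 5 work items, at least 3 days are needed.
3 works (last occupied day: day 3): for example Docs=day 2; Test=day 2; Migrate=day 1; Deploy=day 3; Package=day 1.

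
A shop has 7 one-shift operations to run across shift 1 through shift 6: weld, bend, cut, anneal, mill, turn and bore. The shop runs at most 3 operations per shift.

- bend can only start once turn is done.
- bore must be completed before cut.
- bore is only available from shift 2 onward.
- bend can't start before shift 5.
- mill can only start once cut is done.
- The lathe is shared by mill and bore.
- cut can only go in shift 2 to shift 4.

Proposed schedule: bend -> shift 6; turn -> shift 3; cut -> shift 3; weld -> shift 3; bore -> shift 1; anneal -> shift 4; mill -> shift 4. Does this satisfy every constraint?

Invalid. bore is only available from shift 2 onward.

mill can only start once cut is done — holds.
bore must be completed before cut — holds.
The lathe is shared by mill and bore — holds.
cut can only go in shift 2 to shift 4 — holds.
bend can only start once turn is done — holds.
bend can't start before shift 5 — holds.
bore is only available from shift 2 onward — violated.
The shop runs at most 3 operations per shift — holds.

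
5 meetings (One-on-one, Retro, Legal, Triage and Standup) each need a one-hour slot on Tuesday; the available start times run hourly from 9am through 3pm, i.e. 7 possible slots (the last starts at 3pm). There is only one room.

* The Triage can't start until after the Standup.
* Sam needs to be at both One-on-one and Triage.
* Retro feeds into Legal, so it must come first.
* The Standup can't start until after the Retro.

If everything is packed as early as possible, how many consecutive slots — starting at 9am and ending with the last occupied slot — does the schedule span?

The precedence chain requires at least 3 distinct slots.
With at most 1 per slot and 5 meetings, at least 5 slots are needed.
5 works (last occupied slot: 1pm): for example Retro in 9am, Legal in 11am, One-on-one in 1pm, Standup in 10am, Triage in 12pm.

5 slots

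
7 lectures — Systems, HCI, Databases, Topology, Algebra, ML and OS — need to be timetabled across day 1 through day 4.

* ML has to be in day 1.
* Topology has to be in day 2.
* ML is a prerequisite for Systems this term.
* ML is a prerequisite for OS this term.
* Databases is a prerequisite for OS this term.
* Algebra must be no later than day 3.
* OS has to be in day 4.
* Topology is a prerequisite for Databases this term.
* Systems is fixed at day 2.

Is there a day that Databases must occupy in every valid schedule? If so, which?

day 3

Topology is fixed at day 2 and must come before Databases, so Databases is at least day 3.
OS is fixed at day 4 and must come after Databases, so Databases is at most day 3.
So Databases must be day 3.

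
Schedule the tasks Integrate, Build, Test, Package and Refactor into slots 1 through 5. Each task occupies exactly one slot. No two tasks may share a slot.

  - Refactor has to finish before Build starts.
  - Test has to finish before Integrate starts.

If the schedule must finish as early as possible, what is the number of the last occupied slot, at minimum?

The precedence chain requires at least 2 distinct slots.
With at most 1 per slot and 5 tasks, at least 5 slots are needed.
5 works (last occupied slot: 5): for example Build in 4, Integrate in 2, Test in 1, Package in 5, Refactor in 3.

slot 5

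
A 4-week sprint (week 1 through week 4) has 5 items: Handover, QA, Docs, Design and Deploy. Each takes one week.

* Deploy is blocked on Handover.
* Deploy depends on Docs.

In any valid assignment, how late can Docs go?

week 3

Downstream work caps Docs at week 3.
Docs at week 3 is achievable: Handover=week 1; Docs=week 3; Deploy=week 4; QA=week 1; Design=week 1.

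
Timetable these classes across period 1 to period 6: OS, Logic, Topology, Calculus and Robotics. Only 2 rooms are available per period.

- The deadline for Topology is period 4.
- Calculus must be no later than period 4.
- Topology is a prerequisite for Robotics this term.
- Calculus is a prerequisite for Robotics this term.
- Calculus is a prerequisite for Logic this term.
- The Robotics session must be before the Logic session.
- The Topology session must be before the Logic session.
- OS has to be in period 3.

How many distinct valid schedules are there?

Splitting on Logic: it can be period 3 (1), period 4 (5), period 5 (13), period 6 (28). Listing each branch's schedules as (OS, Topology, Calculus, Robotics) by period number:
Logic=period 3: (3,1,1,2) — 1.
Logic=period 4: (3,1,1,2) (3,1,1,3) (3,1,2,3) (3,2,1,3) (3,2,2,3) — 5.
Logic=period 5: (3,1,1,2) (3,1,1,3) (3,1,1,4) (3,1,2,3) (3,1,2,4) (3,1,3,4) (3,2,1,3) (3,2,1,4) (3,2,2,3) (3,2,2,4) (3,2,3,4) (3,3,1,4) (3,3,2,4) — 13.
Logic=period 6: (3,1,1,2) (3,1,1,3) (3,1,1,4) (3,1,1,5) (3,1,2,3) (3,1,2,4) (3,1,2,5) (3,1,3,4) (3,1,3,5) (3,1,4,5) (3,2,1,3) (3,2,1,4) (3,2,1,5) (3,2,2,3) (3,2,2,4) (3,2,2,5) (3,2,3,4) (3,2,3,5) (3,2,4,5) (3,3,1,4) (3,3,1,5) (3,3,2,4) (3,3,2,5) (3,3,4,5) (3,4,1,5) (3,4,2,5) (3,4,3,5) (3,4,4,5) — 28.
Summing: 1 + 5 + 13 + 28 = 47.

47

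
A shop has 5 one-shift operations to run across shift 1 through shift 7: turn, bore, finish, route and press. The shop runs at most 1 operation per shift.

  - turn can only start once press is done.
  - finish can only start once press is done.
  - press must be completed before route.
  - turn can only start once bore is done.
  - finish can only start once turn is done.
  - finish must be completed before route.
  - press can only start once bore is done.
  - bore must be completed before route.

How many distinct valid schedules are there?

21

Splitting on turn: it can be shift 3 (6), shift 4 (9), shift 5 (6). Listing each branch's schedules as (bore, finish, route, press) by shift number:
turn=shift 3: (1,4,5,2) (1,4,6,2) (1,4,7,2) (1,5,6,2) (1,5,7,2) (1,6,7,2) — 6.
turn=shift 4: (1,5,6,2) (1,5,6,3) (1,5,7,2) (1,5,7,3) (1,6,7,2) (1,6,7,3) (2,5,6,3) (2,5,7,3) (2,6,7,3) — 9.
turn=shift 5: (1,6,7,2) (1,6,7,3) (1,6,7,4) (2,6,7,3) (2,6,7,4) (3,6,7,4) — 6.
Summing: 6 + 9 + 6 = 21.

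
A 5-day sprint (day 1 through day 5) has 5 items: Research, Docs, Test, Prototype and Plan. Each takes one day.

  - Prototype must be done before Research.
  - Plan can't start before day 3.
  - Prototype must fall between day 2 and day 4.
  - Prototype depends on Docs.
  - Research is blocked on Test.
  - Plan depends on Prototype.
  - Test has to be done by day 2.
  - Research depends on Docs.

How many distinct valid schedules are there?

40

Splitting on Research: it can be day 3 (6), day 4 (14), day 5 (20). Listing each branch's schedules as (Docs, Test, Prototype, Plan) by day number:
Research=day 3: (1,1,2,3) (1,1,2,4) (1,1,2,5) (1,2,2,3) (1,2,2,4) (1,2,2,5) — 6.
Research=day 4: (1,1,2,3) (1,1,2,4) (1,1,2,5) (1,1,3,4) (1,1,3,5) (1,2,2,3) (1,2,2,4) (1,2,2,5) (1,2,3,4) (1,2,3,5) (2,1,3,4) (2,1,3,5) (2,2,3,4) (2,2,3,5) — 14.
Research=day 5: (1,1,2,3) (1,1,2,4) (1,1,2,5) (1,1,3,4) (1,1,3,5) (1,1,4,5) (1,2,2,3) (1,2,2,4) (1,2,2,5) (1,2,3,4) (1,2,3,5) (1,2,4,5) (2,1,3,4) (2,1,3,5) (2,1,4,5) (2,2,3,4) (2,2,3,5) (2,2,4,5) (3,1,4,5) (3,2,4,5) — 20.
Summing: 6 + 14 + 20 = 40.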